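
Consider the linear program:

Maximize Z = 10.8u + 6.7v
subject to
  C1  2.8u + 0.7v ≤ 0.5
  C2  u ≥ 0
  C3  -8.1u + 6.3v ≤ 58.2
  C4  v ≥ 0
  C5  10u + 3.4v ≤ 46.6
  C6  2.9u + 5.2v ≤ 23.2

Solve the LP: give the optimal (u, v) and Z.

Extreme points and Z = 10.8u + 6.7v:
  (0, 5/7) → Z = 67/14
  (5/28, 0) → Z = 27/14
  (0, 0) → Z = 0

The optimum lies where 2.8u + 0.7v = 0.5 and u = 0.
Solving simultaneously gives u = 0, v = 5/7.

u = 0, v = 5/7, maximum Z = 67/14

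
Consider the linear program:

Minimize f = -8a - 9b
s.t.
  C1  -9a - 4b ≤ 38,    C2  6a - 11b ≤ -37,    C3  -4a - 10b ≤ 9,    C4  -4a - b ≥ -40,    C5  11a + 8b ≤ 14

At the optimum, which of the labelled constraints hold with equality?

Extreme points and f = -8a - 9b:
  (-172/37, 71/74) → f = 2113/74
  (-90/7, 136/7) → f = -72
  (-469/104, 47/52) → f = 1453/52
  (-142/169, 491/169) → f = -3283/169

The minimum is at (-90/7, 136/7). Substituting into each constraint, equality holds for C1 and C5; the remaining constraints have slack.

C1 and C5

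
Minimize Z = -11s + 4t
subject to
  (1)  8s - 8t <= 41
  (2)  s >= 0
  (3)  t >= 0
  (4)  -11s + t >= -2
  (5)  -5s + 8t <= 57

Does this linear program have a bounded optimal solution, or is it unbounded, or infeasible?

bounded optimum

Extreme points and Z = -11s + 4t:
  (0, 0) → Z = 0
  (0, 57/8) → Z = 57/2
  (2/11, 0) → Z = -2
  (73/83, 637/83) → Z = 1745/83
The feasible region has finitely many vertices and no improving ray; the minimum is -2 at (2/11, 0).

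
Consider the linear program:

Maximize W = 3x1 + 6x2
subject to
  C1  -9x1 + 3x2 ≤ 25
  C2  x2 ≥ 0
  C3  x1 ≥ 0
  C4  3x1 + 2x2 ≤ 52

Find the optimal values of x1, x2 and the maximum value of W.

Extreme points and W = 3x1 + 6x2:
  (0, 25/3) → W = 50
  (106/27, 181/9) → W = 1192/9
  (0, 0) → W = 0
  (52/3, 0) → W = 52

At the optimal vertex, -9x1 + 3x2 = 25 and 3x1 + 2x2 = 52.
Solving simultaneously gives x1 = 106/27, x2 = 181/9.

x1 = 106/27, x2 = 181/9, maximum W = 1192/9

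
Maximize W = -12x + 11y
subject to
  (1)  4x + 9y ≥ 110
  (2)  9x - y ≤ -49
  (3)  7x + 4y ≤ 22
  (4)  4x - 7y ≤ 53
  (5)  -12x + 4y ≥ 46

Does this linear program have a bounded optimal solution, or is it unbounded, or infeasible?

unbounded

From the feasible point (-242/47, 682/47), moving in the direction (-9, 4) keeps every constraint satisfied while W increases without bound.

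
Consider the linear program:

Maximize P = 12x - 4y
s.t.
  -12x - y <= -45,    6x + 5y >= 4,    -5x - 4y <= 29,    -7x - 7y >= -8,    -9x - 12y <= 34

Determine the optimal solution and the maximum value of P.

x = 334/21, y = -310/21, maximum P = 5248/21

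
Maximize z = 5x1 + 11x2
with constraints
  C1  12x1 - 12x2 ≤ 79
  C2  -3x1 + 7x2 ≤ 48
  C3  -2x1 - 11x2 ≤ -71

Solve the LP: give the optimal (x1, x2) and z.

Vertices and z = 5x1 + 11x2:
  (1129/48, 271/16) → z = 3647/12
  (1721/156, 347/78) → z = 5413/52
  (-31/47, 309/47) → z = 3244/47

The optimum lies where 12x1 - 12x2 = 79 and -3x1 + 7x2 = 48.
Solving simultaneously gives x1 = 1129/48, x2 = 271/16.

x1 = 1129/48, x2 = 271/16, maximum z = 3647/12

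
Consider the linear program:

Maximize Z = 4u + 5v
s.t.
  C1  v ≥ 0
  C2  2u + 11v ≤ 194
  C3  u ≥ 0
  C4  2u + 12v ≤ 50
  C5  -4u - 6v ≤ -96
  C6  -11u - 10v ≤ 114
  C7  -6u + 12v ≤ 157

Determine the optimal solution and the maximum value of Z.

Vertices and Z = 4u + 5v:
  (25, 0) → Z = 100
  (24, 0) → Z = 96
  (71/3, 2/9) → Z = 862/9

The binding constraints are v = 0 and 2u + 12v = 50.
Solving simultaneously gives u = 25, v = 0.

u = 25, v = 0, maximum Z = 100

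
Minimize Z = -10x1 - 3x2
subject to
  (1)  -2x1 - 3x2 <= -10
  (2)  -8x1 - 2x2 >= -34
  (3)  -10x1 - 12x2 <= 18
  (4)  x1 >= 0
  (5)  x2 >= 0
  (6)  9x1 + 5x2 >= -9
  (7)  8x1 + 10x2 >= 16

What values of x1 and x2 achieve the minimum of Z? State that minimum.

x1 = 0, x2 = 17, minimum Z = -51

Feasible corners and Z = -10x1 - 3x2:
  (41/10, 3/5) → Z = -214/5
  (0, 10/3) → Z = -10
  (0, 17) → Z = -51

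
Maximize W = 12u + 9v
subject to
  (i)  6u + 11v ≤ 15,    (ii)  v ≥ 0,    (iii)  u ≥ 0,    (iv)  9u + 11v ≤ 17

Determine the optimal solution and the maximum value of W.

u = 17/9, v = 0, maximum W = 68/3

Feasible corners and W = 12u + 9v:
  (0, 15/11) → W = 135/11
  (2/3, 1) → W = 17
  (0, 0) → W = 0
  (17/9, 0) → W = 68/3

At the optimal vertex, v = 0 and 9u + 11v = 17.
Solving simultaneously gives u = 17/9, v = 0.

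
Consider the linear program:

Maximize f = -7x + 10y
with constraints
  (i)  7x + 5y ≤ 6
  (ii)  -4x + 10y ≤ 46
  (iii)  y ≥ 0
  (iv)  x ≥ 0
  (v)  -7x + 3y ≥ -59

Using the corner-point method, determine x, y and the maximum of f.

The optimum lies where 7x + 5y = 6 and x = 0.
Solving simultaneously gives x = 0, y = 6/5.

x = 0, y = 6/5, maximum f = 12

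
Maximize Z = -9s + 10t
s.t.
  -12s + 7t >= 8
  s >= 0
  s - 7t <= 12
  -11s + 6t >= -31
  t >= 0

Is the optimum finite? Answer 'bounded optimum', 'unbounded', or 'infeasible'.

From the feasible point (0, 8/7), moving in the direction (0, 1) keeps every constraint satisfied while Z increases without bound.

unbounded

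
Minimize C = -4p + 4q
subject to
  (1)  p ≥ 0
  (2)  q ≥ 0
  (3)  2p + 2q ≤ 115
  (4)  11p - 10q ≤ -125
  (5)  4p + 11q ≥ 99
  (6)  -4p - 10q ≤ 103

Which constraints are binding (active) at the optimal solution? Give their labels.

Vertices and C = -4p + 4q:
  (0, 115/2) → C = 230
  (0, 25/2) → C = 50
  (150/7, 505/14) → C = 410/7

The minimum is at (0, 25/2). Substituting into each constraint, equality holds for (1) and (4); the remaining constraints have slack.

(1) and (4)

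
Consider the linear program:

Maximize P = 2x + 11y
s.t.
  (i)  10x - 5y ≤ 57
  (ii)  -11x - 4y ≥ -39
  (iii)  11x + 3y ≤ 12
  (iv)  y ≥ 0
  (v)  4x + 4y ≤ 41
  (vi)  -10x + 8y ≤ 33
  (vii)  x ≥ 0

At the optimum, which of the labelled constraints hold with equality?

(iii) and (vii)

Extreme points and P = 2x + 11y:
  (12/11, 0) → P = 24/11
  (0, 4) → P = 44
  (0, 0) → P = 0

The maximum is at (0, 4). Substituting into each constraint, equality holds for (iii) and (vii); the remaining constraints have slack.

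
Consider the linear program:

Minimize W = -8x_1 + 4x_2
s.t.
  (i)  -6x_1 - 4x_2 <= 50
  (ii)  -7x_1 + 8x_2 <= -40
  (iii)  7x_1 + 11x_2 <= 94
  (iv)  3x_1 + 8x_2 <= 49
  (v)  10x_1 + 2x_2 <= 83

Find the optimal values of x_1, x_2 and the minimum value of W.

Extreme points and W = -8x_1 + 4x_2:
  (-60/19, -295/38) → W = -110/19
  (108/7, -499/14) → W = -266
  (372/47, 181/94) → W = -2614/47

x_1 = 108/7, x_2 = -499/14, minimum W = -266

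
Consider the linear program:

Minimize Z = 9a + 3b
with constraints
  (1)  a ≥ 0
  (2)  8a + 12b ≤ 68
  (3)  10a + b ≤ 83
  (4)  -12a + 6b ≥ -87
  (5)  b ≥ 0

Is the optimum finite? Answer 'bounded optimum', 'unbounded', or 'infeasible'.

Corner points and Z = 9a + 3b:
  (0, 17/3) → Z = 17
  (0, 0) → Z = 0
  (121/16, 5/8) → Z = 1119/16
  (29/4, 0) → Z = 261/4
The feasible region has finitely many vertices and no improving ray; the minimum is 0 at (0, 0).

bounded optimum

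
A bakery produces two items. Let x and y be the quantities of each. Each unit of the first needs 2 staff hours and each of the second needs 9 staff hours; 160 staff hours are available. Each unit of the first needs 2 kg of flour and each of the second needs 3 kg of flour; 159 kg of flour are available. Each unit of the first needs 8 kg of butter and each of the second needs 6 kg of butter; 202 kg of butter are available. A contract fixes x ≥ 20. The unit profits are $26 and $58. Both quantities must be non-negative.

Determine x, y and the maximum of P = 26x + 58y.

Feasible corners and P = 26x + 58y:
  (101/4, 0) → P = 1313/2
  (20, 0) → P = 520
  (20, 7) → P = 926

At the optimal vertex, 8x + 6y = 202 and x = 20.
Solving simultaneously gives x = 20, y = 7.

x = 20, y = 7, maximum P = 926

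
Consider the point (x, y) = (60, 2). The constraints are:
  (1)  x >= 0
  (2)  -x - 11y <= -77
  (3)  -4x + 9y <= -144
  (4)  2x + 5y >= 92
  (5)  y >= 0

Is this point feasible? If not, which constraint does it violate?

feasible

(1): 60 ≥ 0 ✓
(2): -82 ≤ -77 ✓
(3): -222 ≤ -144 ✓
(4): 130 ≥ 92 ✓
(5): 2 ≥ 0 ✓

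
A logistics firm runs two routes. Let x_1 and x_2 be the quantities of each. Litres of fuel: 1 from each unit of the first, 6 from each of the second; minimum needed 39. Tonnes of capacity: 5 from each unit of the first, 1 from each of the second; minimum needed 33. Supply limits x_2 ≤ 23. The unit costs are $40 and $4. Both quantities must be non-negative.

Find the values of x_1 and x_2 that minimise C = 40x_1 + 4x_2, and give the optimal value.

Vertices and C = 40x_1 + 4x_2:
  (39, 0) → C = 1560
  (159/29, 162/29) → C = 7008/29
  (2, 23) → C = 172
The feasible region is unbounded (it extends along (1, 0)), but C strictly increases along every unbounded feasible direction, so there is no improving ray and the minimum is attained at a vertex.

The binding constraints are 5x_1 + x_2 = 33 and x_2 = 23.
Solving simultaneously gives x_1 = 2, x_2 = 23.

x_1 = 2, x_2 = 23, minimum C = 172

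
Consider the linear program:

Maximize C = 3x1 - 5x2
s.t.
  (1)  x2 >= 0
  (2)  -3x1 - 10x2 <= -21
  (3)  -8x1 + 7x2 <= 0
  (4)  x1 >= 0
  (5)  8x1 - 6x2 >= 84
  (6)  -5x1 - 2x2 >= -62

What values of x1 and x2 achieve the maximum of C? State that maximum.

Feasible corners and C = 3x1 - 5x2:
  (21/2, 0) → C = 63/2
  (62/5, 0) → C = 186/5
  (270/23, 38/23) → C = 620/23

At the optimal vertex, x2 = 0 and -5x1 - 2x2 = -62.
Solving simultaneously gives x1 = 62/5, x2 = 0.

x1 = 62/5, x2 = 0, maximum C = 186/5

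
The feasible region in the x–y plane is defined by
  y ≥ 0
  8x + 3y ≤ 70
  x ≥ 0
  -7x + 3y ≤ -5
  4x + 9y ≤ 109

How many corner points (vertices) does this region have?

The feasible vertices (each the meet of two boundaries and inside every other half-plane) are:
  (35/4, 0)
  (5/7, 0)
  (101/20, 148/15)
  (124/25, 743/75)

4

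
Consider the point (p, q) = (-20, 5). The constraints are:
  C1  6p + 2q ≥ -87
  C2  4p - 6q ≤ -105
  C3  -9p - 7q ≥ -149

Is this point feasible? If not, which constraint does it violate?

not feasible — violates C1

Constraint C1: 6p + 2q = -110, which is not ≥ -87. All other constraints are satisfied.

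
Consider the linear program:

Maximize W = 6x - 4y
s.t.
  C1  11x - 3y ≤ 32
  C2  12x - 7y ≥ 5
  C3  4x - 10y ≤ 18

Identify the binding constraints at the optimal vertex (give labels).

C1 and C3

Vertices and W = 6x - 4y:
  (209/41, 329/41) → W = -62/41
  (19/7, -5/7) → W = 134/7
  (-19/23, -49/23) → W = 82/23

The maximum is at (19/7, -5/7). Substituting into each constraint, equality holds for C1 and C3; the remaining constraints have slack.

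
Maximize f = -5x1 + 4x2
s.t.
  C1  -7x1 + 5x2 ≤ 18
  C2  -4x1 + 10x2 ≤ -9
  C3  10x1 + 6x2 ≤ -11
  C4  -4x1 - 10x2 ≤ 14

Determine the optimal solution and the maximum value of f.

Vertices and f = -5x1 + 4x2:
  (-14/31, -67/62) → f = -64/31
  (-5/8, -23/20) → f = -59/40
  (-13/38, -24/19) → f = -127/38

The optimum lies where -4x1 + 10x2 = -9 and -4x1 - 10x2 = 14.
Solving simultaneously gives x1 = -5/8, x2 = -23/20.

x1 = -5/8, x2 = -23/20, maximum f = -59/40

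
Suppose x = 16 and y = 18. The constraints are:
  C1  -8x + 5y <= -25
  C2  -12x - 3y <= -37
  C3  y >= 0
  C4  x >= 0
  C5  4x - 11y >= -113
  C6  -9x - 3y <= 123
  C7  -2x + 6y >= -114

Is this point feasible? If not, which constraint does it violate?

not feasible — violates C5

Constraint C5: 4x - 11y = -134, which is not ≥ -113. All other constraints are satisfied.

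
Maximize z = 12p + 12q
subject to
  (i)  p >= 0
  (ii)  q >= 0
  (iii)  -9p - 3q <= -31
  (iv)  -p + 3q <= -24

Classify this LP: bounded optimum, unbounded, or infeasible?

From the feasible point (24, 0), moving in the direction (3, 1) keeps every constraint satisfied while z increases without bound.

unbounded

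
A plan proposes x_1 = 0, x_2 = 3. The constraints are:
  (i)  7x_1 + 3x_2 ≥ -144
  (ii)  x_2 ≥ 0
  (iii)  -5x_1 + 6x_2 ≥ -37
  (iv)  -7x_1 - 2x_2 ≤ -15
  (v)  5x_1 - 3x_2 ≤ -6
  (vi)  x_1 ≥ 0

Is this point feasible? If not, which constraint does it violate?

not feasible — violates (iv)

Constraint (iv): -7x_1 - 2x_2 = -6, which is not ≤ -15. All other constraints are satisfied.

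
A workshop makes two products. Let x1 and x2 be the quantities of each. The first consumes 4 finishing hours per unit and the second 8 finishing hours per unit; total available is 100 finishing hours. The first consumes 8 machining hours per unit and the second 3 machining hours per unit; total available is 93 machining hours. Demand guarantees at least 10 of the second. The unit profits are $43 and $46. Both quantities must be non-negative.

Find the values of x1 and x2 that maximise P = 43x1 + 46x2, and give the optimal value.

Corner points and P = 43x1 + 46x2:
  (0, 25/2) → P = 575
  (0, 10) → P = 460
  (5, 10) → P = 675

The binding constraints are 4x1 + 8x2 = 100 and x2 = 10.
Solving simultaneously gives x1 = 5, x2 = 10.

x1 = 5, x2 = 10, maximum P = 675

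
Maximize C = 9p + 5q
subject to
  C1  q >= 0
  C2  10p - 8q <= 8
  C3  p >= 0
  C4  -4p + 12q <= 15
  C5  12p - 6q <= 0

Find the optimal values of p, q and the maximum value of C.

p = 3/4, q = 3/2, maximum C = 57/4

Corner points and C = 9p + 5q:
  (0, 0) → C = 0
  (0, 5/4) → C = 25/4
  (3/4, 3/2) → C = 57/4

The binding constraints are -4p + 12q = 15 and 12p - 6q = 0.
Solving simultaneously gives p = 3/4, q = 3/2.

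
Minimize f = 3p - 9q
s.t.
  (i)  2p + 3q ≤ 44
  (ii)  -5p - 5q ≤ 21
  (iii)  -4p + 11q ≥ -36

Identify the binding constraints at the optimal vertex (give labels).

(i) and (ii)

Feasible corners and f = 3p - 9q:
  (-283/5, 262/5) → f = -3207/5
  (296/17, 52/17) → f = 420/17
  (-17/25, -88/25) → f = 741/25

The minimum is at (-283/5, 262/5). Substituting into each constraint, equality holds for (i) and (ii); the remaining constraints have slack.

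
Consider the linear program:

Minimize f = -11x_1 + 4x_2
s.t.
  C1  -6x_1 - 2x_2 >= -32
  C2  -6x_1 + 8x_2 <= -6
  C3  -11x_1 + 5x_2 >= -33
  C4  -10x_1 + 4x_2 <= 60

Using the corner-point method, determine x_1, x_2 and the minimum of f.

Extreme points and f = -11x_1 + 4x_2:
  (117/29, 66/29) → f = -1023/29
  (-9, -15/2) → f = 69
  (-72, -165) → f = 132

x_1 = 117/29, x_2 = 66/29, minimum f = -1023/29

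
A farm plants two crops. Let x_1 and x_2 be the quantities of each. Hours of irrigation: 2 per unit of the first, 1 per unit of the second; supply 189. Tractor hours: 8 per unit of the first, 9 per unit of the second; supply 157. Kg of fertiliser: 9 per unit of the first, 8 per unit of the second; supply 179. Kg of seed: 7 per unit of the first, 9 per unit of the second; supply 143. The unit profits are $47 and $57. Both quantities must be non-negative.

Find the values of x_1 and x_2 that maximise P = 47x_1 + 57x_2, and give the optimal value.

x_1 = 14, x_2 = 5, maximum P = 943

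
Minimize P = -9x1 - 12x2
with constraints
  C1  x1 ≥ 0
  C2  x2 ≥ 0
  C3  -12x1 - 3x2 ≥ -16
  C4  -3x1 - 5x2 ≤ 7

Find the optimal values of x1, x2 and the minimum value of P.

x1 = 0, x2 = 16/3, minimum P = -64

Feasible corners and P = -9x1 - 12x2:
  (0, 0) → P = 0
  (0, 16/3) → P = -64
  (4/3, 0) → P = -12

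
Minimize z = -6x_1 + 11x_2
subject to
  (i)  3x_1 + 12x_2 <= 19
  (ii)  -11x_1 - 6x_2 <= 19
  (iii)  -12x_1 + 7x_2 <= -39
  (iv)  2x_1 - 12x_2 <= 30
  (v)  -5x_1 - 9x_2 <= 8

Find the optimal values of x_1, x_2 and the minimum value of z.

Extreme points and z = -6x_1 + 11x_2:
  (601/165, 37/55) → z = -159/11
  (49/5, -13/15) → z = -205/3
  (295/143, -291/143) → z = -4971/143
  (29/13, -83/39) → z = -1435/39

At the optimal vertex, 3x_1 + 12x_2 = 19 and 2x_1 - 12x_2 = 30.
Solving simultaneously gives x_1 = 49/5, x_2 = -13/15.

x_1 = 49/5, x_2 = -13/15, minimum z = -205/3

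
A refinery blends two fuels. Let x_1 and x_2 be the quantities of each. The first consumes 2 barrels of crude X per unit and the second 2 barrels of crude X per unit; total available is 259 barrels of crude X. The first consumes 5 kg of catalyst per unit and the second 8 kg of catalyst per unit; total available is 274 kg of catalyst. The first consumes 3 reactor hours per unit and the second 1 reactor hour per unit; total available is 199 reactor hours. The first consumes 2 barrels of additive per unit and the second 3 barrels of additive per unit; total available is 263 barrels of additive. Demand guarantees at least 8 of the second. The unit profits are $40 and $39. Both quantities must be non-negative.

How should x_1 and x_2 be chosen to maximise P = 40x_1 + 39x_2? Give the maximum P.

Extreme points and P = 40x_1 + 39x_2:
  (0, 137/4) → P = 5343/4
  (0, 8) → P = 312
  (42, 8) → P = 1992

x_1 = 42, x_2 = 8, maximum P = 1992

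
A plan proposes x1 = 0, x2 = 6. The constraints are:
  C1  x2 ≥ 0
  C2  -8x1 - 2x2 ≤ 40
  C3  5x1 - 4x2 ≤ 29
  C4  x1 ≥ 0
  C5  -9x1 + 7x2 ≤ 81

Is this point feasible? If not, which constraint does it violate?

C1: 6 ≥ 0 ✓
C2: -12 ≤ 40 ✓
C3: -24 ≤ 29 ✓
C4: 0 ≥ 0 ✓
C5: 42 ≤ 81 ✓

feasible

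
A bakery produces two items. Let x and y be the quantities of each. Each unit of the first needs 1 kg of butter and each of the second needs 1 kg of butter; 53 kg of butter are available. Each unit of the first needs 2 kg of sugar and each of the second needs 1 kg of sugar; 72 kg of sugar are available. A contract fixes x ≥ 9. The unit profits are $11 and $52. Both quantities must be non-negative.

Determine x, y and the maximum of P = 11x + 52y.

Vertices and P = 11x + 52y:
  (36, 0) → P = 396
  (9, 0) → P = 99
  (19, 34) → P = 1977
  (9, 44) → P = 2387

At the optimal vertex, x + y = 53 and x = 9.
Solving simultaneously gives x = 9, y = 44.

x = 9, y = 44, maximum P = 2387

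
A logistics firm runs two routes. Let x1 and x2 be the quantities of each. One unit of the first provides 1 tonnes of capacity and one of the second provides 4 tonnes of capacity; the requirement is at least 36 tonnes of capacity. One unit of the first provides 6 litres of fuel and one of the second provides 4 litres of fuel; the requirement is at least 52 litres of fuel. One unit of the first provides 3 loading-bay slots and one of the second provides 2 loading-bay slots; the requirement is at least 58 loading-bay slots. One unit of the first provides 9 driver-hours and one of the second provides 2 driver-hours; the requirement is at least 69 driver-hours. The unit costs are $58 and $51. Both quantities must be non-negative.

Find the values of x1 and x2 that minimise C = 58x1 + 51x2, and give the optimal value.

x1 = 16, x2 = 5, minimum C = 1183

Feasible corners and C = 58x1 + 51x2:
  (0, 69/2) → C = 3519/2
  (36, 0) → C = 2088
  (16, 5) → C = 1183
  (11/6, 105/4) → C = 17341/12
The feasible region is unbounded (it extends along (0, 1), (1, 0)), but C strictly increases along every unbounded feasible direction, so there is no improving ray and the minimum is attained at a vertex.

The binding constraints are x1 + 4x2 = 36 and 3x1 + 2x2 = 58.
Solving simultaneously gives x1 = 16, x2 = 5.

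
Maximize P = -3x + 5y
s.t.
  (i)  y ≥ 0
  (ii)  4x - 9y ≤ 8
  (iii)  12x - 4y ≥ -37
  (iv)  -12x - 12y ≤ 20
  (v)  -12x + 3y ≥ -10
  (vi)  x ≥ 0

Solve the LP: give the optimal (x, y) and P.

x = 151/12, y = 47, maximum P = 789/4

Corner points and P = -3x + 5y:
  (5/6, 0) → P = -5/2
  (0, 0) → P = 0
  (151/12, 47) → P = 789/4
  (0, 37/4) → P = 185/4

The binding constraints are 12x - 4y = -37 and -12x + 3y = -10.
Solving simultaneously gives x = 151/12, y = 47.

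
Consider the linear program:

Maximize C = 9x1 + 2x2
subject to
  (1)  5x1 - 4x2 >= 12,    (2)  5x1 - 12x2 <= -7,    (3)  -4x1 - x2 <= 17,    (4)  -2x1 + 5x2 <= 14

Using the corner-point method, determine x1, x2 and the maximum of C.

Vertices and C = 9x1 + 2x2:
  (43/10, 19/8) → C = 869/20
  (116/17, 94/17) → C = 1232/17
  (133, 56) → C = 1309

x1 = 133, x2 = 56, maximum C = 1309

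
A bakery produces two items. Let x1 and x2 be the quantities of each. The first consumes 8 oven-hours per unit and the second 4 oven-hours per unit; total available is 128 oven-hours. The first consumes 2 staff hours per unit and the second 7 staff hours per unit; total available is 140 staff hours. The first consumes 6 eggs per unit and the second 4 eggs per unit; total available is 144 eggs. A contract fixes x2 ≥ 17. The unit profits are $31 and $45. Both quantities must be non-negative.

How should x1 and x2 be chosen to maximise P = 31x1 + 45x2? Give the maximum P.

x1 = 7, x2 = 18, maximum P = 1027

The optimum lies where 8x1 + 4x2 = 128 and 2x1 + 7x2 = 140.
Solving simultaneously gives x1 = 7, x2 = 18.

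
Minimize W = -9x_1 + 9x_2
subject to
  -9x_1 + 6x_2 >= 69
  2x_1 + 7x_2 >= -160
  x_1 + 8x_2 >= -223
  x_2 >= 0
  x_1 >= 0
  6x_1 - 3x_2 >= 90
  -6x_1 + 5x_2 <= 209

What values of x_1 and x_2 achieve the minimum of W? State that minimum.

x_1 = 83, x_2 = 136, minimum W = 477

Corner points and W = -9x_1 + 9x_2:
  (83, 136) → W = 477
  (101, 163) → W = 558
  (359/4, 299/2) → W = 2151/4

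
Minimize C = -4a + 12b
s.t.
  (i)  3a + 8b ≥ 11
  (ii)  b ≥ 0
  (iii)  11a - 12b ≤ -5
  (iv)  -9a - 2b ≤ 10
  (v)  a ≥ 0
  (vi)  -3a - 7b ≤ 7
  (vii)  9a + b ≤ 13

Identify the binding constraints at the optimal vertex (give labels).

Extreme points and C = -4a + 12b:
  (23/31, 34/31) → C = 316/31
  (0, 11/8) → C = 33/2
  (151/119, 188/119) → C = 236/17
  (0, 13) → C = 156

The minimum is at (23/31, 34/31). Substituting into each constraint, equality holds for (i) and (iii); the remaining constraints have slack.

(i) and (iii)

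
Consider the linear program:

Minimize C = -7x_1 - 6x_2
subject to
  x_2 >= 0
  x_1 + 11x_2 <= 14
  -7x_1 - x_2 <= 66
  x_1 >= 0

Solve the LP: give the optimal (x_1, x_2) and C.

The binding constraints are x_2 = 0 and x_1 + 11x_2 = 14.
Solving simultaneously gives x_1 = 14, x_2 = 0.

x_1 = 14, x_2 = 0, minimum C = -98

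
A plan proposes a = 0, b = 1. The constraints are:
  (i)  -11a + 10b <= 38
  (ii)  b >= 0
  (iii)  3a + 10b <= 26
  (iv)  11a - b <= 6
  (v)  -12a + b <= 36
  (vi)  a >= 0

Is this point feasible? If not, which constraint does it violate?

feasible

(i): 10 ≤ 38 ✓
(ii): 1 ≥ 0 ✓
(iii): 10 ≤ 26 ✓
(iv): -1 ≤ 6 ✓
(v): 1 ≤ 36 ✓
(vi): 0 ≥ 0 ✓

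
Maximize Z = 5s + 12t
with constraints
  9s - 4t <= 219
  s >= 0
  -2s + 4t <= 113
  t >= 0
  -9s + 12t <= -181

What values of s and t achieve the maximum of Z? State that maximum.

Vertices and Z = 5s + 12t:
  (73/3, 0) → Z = 365/3
  (238/9, 19/4) → Z = 1703/9
  (181/9, 0) → Z = 905/9

s = 238/9, t = 19/4, maximum Z = 1703/9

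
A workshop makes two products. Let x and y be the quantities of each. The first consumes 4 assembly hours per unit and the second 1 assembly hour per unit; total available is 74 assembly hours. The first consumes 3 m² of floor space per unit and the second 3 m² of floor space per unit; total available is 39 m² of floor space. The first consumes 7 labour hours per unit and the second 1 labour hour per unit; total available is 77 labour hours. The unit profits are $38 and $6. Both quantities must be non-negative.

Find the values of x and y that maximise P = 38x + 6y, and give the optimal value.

Extreme points and P = 38x + 6y:
  (0, 0) → P = 0
  (0, 13) → P = 78
  (11, 0) → P = 418
  (32/3, 7/3) → P = 1258/3

The binding constraints are 3x + 3y = 39 and 7x + y = 77.
Solving simultaneously gives x = 32/3, y = 7/3.

x = 32/3, y = 7/3, maximum P = 1258/3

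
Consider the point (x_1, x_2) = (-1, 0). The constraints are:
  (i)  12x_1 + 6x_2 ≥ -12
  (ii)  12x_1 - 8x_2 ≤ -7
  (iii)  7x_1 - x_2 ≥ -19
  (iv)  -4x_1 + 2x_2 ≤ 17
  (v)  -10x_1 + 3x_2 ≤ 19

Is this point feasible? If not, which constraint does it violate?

feasible

(i): -12 ≥ -12 ✓
(ii): -12 ≤ -7 ✓
(iii): -7 ≥ -19 ✓
(iv): 4 ≤ 17 ✓
(v): 10 ≤ 19 ✓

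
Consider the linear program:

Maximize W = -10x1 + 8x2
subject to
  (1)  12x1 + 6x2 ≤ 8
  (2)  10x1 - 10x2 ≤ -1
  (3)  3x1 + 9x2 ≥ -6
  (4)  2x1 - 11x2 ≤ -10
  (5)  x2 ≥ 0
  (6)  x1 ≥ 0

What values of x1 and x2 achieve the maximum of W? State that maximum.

x1 = 0, x2 = 4/3, maximum W = 32/3

Feasible corners and W = -10x1 + 8x2:
  (7/36, 17/18) → W = 101/18
  (0, 4/3) → W = 32/3
  (0, 10/11) → W = 80/11

The optimum lies where 12x1 + 6x2 = 8 and x1 = 0.
Solving simultaneously gives x1 = 0, x2 = 4/3.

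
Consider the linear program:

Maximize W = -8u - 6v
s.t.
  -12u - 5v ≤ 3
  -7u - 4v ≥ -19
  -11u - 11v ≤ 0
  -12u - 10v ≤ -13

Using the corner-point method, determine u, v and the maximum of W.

u = -19/12, v = 16/5, maximum W = -98/15

Extreme points and W = -8u - 6v:
  (-107/13, 249/13) → W = -638/13
  (-19/12, 16/5) → W = -98/15
  (69/11, -137/22) → W = -141/11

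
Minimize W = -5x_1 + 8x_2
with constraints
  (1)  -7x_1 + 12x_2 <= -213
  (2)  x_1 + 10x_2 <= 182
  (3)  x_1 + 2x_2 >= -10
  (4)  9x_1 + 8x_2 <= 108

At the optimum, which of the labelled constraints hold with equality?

(3) and (4)

Vertices and W = -5x_1 + 8x_2:
  (153/13, -283/26) → W = -1897/13
  (750/41, -1161/164) → W = -6072/41
  (148/5, -99/5) → W = -1532/5

The minimum is at (148/5, -99/5). Substituting into each constraint, equality holds for (3) and (4); the remaining constraints have slack.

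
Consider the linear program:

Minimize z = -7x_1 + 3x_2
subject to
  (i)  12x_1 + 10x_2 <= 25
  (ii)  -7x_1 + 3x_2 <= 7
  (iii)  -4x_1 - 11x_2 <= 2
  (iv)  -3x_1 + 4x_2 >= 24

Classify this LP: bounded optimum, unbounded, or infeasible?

The boundaries 12x_1 + 10x_2 = 25 and -7x_1 + 3x_2 = 7 meet at (5/106, 259/106), but that point violates -3x_1 + 4x_2 ≥ 24. Every candidate vertex is excluded by some other constraint, so the feasible region is empty.

infeasible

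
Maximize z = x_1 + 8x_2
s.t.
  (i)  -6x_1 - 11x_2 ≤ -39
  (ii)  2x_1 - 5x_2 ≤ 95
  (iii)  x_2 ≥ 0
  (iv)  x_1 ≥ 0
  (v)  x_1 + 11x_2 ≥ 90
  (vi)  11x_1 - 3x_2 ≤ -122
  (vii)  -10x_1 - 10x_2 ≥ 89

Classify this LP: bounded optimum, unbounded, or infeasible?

The boundaries -6x_1 - 11x_2 = -39 and -10x_1 - 10x_2 = 89 meet at (-1369/50, 462/25), but that point violates x_1 ≥ 0. Every candidate vertex is excluded by some other constraint, so the feasible region is empty.

infeasible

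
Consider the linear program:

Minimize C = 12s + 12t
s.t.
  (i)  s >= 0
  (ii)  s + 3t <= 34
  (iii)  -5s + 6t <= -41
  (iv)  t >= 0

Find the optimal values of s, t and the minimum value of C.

s = 41/5, t = 0, minimum C = 492/5

Corner points and C = 12s + 12t:
  (109/7, 43/7) → C = 1824/7
  (34, 0) → C = 408
  (41/5, 0) → C = 492/5

The optimum lies where -5s + 6t = -41 and t = 0.
Solving simultaneously gives s = 41/5, t = 0.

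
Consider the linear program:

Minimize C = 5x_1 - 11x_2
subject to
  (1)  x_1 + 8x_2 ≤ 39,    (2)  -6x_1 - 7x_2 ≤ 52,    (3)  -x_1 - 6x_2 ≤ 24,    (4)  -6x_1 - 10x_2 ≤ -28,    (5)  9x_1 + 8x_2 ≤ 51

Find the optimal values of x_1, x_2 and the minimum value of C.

Corner points and C = 5x_1 - 11x_2:
  (-83/19, 103/19) → C = -1548/19
  (3/2, 75/16) → C = -705/16
  (143/21, -9/7) → C = 1012/21

x_1 = -83/19, x_2 = 103/19, minimum C = -1548/19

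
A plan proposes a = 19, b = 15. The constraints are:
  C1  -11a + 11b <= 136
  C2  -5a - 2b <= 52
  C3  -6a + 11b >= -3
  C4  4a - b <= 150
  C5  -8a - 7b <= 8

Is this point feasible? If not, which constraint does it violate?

C1: -44 ≤ 136 ✓
C2: -125 ≤ 52 ✓
C3: 51 ≥ -3 ✓
C4: 61 ≤ 150 ✓
C5: -257 ≤ 8 ✓

feasible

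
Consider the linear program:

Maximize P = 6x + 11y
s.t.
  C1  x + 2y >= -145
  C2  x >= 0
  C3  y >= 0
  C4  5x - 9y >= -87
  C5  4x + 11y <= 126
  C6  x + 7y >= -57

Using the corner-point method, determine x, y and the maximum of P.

x = 63/2, y = 0, maximum P = 189

Vertices and P = 6x + 11y:
  (0, 0) → P = 0
  (0, 29/3) → P = 319/3
  (63/2, 0) → P = 189
  (177/91, 978/91) → P = 11820/91

The optimum lies where y = 0 and 4x + 11y = 126.
Solving simultaneously gives x = 63/2, y = 0.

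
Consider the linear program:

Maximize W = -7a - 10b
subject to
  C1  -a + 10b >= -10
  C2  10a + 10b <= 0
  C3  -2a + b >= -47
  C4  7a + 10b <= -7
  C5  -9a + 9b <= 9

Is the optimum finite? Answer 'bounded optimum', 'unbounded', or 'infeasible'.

bounded optimum

Vertices and W = -7a - 10b:
  (3/8, -77/80) → W = 7
  (-20/9, -11/9) → W = 250/9
  (-1, 0) → W = 7
The feasible region has finitely many vertices and no improving ray; the maximum is 250/9 at (-20/9, -11/9).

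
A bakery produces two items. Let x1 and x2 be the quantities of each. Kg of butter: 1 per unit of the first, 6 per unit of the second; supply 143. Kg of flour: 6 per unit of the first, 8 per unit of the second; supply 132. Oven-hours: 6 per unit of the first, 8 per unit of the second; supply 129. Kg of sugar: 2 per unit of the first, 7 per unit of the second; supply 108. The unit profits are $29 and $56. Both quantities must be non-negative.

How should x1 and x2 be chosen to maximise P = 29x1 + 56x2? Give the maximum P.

x1 = 3/2, x2 = 15, maximum P = 1767/2

Corner points and P = 29x1 + 56x2:
  (0, 0) → P = 0
  (0, 108/7) → P = 864
  (43/2, 0) → P = 1247/2
  (3/2, 15) → P = 1767/2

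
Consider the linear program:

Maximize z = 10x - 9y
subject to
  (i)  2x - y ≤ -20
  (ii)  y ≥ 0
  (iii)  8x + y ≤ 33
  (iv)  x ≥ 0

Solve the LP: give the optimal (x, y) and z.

Feasible corners and z = 10x - 9y:
  (13/10, 113/5) → z = -952/5
  (0, 20) → z = -180
  (0, 33) → z = -297

At the optimal vertex, 2x - y = -20 and x = 0.
Solving simultaneously gives x = 0, y = 20.

x = 0, y = 20, maximum z = -180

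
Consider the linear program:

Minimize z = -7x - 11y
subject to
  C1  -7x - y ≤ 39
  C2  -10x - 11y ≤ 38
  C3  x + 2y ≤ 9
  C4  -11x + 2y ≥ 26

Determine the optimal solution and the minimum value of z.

Extreme points and z = -7x - 11y:
  (-391/67, 124/67) → z = 1373/67
  (-87/13, 102/13) → z = -513/13
  (-362/141, -158/141) → z = 1424/47
  (-17/12, 125/24) → z = -379/8

The optimum lies where x + 2y = 9 and -11x + 2y = 26.
Solving simultaneously gives x = -17/12, y = 125/24.

x = -17/12, y = 125/24, minimum z = -379/8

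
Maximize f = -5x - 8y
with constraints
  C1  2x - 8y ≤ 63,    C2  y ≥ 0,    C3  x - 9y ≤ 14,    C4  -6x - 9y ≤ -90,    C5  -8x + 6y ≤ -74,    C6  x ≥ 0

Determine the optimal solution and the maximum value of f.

x = 104/7, y = 2/21, maximum f = -1576/21

The feasible region is unbounded (it extends along (3, 4), (4, 1)), but f strictly decreases along every unbounded feasible direction, so there is no improving ray and the maximum is attained at a vertex.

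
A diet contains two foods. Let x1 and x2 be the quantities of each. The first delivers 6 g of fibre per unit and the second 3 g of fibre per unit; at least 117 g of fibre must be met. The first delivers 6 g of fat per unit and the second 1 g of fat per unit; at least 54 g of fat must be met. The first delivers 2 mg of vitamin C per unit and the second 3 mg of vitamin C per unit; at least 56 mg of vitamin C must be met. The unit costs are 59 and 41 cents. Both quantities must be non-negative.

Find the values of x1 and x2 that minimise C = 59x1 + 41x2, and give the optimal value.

Feasible corners and C = 59x1 + 41x2:
  (0, 54) → C = 2214
  (28, 0) → C = 1652
  (15/4, 63/2) → C = 6051/4
  (61/4, 17/2) → C = 4993/4
The feasible region is unbounded (it extends along (0, 1), (1, 0)), but C strictly increases along every unbounded feasible direction, so there is no improving ray and the minimum is attained at a vertex.

At the optimal vertex, 6x1 + 3x2 = 117 and 2x1 + 3x2 = 56.
Solving simultaneously gives x1 = 61/4, x2 = 17/2.

x1 = 61/4, x2 = 17/2, minimum C = 4993/4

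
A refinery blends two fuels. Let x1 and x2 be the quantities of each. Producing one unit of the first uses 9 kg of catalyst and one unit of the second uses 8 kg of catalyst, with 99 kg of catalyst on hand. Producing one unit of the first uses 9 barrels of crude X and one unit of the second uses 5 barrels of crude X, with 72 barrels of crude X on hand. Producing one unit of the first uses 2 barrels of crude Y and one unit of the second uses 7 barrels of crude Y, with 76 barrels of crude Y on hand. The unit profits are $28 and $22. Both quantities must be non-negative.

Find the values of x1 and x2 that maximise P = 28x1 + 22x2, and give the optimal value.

x1 = 3, x2 = 9, maximum P = 282

Vertices and P = 28x1 + 22x2:
  (0, 0) → P = 0
  (0, 76/7) → P = 1672/7
  (8, 0) → P = 224
  (3, 9) → P = 282
  (85/47, 486/47) → P = 13072/47

The binding constraints are 9x1 + 8x2 = 99 and 9x1 + 5x2 = 72.
Solving simultaneously gives x1 = 3, x2 = 9.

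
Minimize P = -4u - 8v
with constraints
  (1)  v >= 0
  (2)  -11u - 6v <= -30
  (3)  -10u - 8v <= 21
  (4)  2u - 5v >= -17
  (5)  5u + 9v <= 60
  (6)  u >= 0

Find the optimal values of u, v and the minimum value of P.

Vertices and P = -4u - 8v:
  (30/11, 0) → P = -120/11
  (12, 0) → P = -48
  (48/67, 247/67) → P = -2168/67
  (147/43, 205/43) → P = -2228/43

The binding constraints are 2u - 5v = -17 and 5u + 9v = 60.
Solving simultaneously gives u = 147/43, v = 205/43.

u = 147/43, v = 205/43, minimum P = -2228/43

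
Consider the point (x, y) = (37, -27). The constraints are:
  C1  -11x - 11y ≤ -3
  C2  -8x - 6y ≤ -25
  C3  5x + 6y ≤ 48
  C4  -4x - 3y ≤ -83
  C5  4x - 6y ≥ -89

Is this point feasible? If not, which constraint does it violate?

Constraint C4: -4x - 3y = -67, which is not ≤ -83. All other constraints are satisfied.

not feasible — violates C4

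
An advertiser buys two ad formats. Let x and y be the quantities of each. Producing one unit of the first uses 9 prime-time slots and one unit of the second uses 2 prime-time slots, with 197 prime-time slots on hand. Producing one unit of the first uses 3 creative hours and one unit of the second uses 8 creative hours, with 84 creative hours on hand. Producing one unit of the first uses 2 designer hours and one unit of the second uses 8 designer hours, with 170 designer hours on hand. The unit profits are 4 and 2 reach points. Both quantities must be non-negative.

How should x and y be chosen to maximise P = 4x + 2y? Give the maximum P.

x = 64/3, y = 5/2, maximum P = 271/3

At the optimal vertex, 9x + 2y = 197 and 3x + 8y = 84.
Solving simultaneously gives x = 64/3, y = 5/2.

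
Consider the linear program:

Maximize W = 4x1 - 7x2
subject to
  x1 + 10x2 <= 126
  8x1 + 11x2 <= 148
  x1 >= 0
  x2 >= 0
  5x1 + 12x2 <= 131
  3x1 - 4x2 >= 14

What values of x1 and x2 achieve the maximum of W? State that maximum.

x1 = 37/2, x2 = 0, maximum W = 74

Feasible corners and W = 4x1 - 7x2:
  (37/2, 0) → W = 74
  (746/65, 332/65) → W = 132/13
  (14/3, 0) → W = 56/3

The binding constraints are 8x1 + 11x2 = 148 and x2 = 0.
Solving simultaneously gives x1 = 37/2, x2 = 0.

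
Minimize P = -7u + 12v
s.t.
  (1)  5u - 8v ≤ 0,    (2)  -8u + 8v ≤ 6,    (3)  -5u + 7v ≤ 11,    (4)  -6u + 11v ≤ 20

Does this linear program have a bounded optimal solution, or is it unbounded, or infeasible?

Feasible corners and P = -7u + 12v:
  (-2, -5/4) → P = -1
  (160/7, 100/7) → P = 80/7
  (47/20, 31/10) → P = 83/4
The feasible region has finitely many vertices and no improving ray; the minimum is -1 at (-2, -5/4).

bounded optimum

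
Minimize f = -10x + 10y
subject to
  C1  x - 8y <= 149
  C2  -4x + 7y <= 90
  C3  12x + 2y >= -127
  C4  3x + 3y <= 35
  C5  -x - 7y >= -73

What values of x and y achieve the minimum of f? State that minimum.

x = 727/27, y = -412/27, minimum f = -11390/27

Vertices and f = -10x + 10y:
  (-359/49, -1915/98) → f = -855/7
  (727/27, -412/27) → f = -11390/27
  (-1069/92, 143/23) → f = 8205/46
  (-17/5, 382/35) → f = 1002/7
  (13/9, 92/9) → f = 790/9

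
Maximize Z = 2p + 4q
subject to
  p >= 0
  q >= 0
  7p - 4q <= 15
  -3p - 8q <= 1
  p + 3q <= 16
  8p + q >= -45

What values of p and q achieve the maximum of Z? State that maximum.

Feasible corners and Z = 2p + 4q:
  (0, 0) → Z = 0
  (0, 16/3) → Z = 64/3
  (15/7, 0) → Z = 30/7
  (109/25, 97/25) → Z = 606/25

p = 109/25, q = 97/25, maximum Z = 606/25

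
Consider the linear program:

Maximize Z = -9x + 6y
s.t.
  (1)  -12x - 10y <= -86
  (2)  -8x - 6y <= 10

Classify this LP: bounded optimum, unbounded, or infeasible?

unbounded

From the feasible point (-77, 101), moving in the direction (-6, 8) keeps every constraint satisfied while Z increases without bound.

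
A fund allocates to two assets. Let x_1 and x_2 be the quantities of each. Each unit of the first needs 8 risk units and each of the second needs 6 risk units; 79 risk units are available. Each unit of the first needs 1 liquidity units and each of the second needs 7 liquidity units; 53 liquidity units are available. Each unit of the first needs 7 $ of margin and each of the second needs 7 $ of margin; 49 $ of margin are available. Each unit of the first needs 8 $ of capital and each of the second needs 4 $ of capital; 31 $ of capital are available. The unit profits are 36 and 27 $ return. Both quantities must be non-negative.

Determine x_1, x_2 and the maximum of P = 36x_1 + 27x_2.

Extreme points and P = 36x_1 + 27x_2:
  (0, 0) → P = 0
  (0, 7) → P = 189
  (31/8, 0) → P = 279/2
  (3/4, 25/4) → P = 783/4

The optimum lies where 7x_1 + 7x_2 = 49 and 8x_1 + 4x_2 = 31.
Solving simultaneously gives x_1 = 3/4, x_2 = 25/4.

x_1 = 3/4, x_2 = 25/4, maximum P = 783/4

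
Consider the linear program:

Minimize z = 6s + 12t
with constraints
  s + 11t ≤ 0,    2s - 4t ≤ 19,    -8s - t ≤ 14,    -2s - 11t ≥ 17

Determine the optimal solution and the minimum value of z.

The binding constraints are 2s - 4t = 19 and -8s - t = 14.
Solving simultaneously gives s = -37/34, t = -90/17.

s = -37/34, t = -90/17, minimum z = -1191/17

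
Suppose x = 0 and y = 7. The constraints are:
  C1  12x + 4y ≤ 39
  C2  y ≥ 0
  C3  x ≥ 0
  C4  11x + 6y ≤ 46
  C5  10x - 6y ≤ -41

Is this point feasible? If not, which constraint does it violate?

C1: 28 ≤ 39 ✓
C2: 7 ≥ 0 ✓
C3: 0 ≥ 0 ✓
C4: 42 ≤ 46 ✓
C5: -42 ≤ -41 ✓

feasible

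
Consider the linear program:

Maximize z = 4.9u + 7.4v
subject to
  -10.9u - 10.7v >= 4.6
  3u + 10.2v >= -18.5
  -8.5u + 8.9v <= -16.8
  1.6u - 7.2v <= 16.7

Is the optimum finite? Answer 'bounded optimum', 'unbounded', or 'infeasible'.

Vertices and z = 4.9u + 7.4v:
  (6941/9398, -11111/9398) → z = -96421/18796
  (14557/9560, -18939/9560) → z = -688193/95600
  (671/11340, -4153/2268) → z = -1503731/113400
  (619/632, -3985/1896) → z = -203897/18960
The feasible region has finitely many vertices and no improving ray; the maximum is -96421/18796 at (6941/9398, -11111/9398).

bounded optimum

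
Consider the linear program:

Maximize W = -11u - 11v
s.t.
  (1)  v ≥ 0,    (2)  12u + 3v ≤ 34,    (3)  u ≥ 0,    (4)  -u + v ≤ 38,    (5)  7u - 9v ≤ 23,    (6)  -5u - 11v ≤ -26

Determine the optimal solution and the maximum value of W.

Feasible corners and W = -11u - 11v:
  (0, 34/3) → W = -374/3
  (296/117, 142/117) → W = -1606/39
  (0, 26/11) → W = -26

u = 0, v = 26/11, maximum W = -26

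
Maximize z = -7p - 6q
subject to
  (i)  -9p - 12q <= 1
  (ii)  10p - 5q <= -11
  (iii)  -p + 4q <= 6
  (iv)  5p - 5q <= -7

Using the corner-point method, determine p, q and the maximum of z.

p = -19/12, q = 53/48, maximum z = 107/24

Extreme points and z = -7p - 6q:
  (-19/12, 53/48) → z = 107/24
  (-89/105, 58/105) → z = 55/21
  (-2/5, 7/5) → z = -28/5
  (-4/5, 3/5) → z = 2

The binding constraints are -9p - 12q = 1 and -p + 4q = 6.
Solving simultaneously gives p = -19/12, q = 53/48.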